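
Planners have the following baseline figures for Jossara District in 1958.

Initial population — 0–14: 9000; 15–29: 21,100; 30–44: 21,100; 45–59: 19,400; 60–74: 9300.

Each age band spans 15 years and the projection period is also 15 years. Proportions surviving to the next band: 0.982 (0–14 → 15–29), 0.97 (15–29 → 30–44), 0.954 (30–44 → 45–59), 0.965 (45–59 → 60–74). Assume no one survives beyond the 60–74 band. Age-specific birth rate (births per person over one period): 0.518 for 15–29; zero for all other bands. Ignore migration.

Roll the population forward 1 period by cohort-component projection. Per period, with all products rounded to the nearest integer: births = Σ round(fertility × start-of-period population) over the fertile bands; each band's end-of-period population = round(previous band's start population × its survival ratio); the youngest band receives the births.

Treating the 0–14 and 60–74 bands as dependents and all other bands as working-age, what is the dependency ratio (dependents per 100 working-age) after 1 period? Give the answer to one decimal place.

60.0

Period 1:
Births: 21100 × 0.518 = 10930
15–29: 9000 × 0.982 = 8838
30–44: 21100 × 0.97 = 20467
45–59: 21100 × 0.954 = 20129
60–74: 19400 × 0.965 = 18721
End of period: [10930, 8838, 20467, 20129, 18721]
Dependents (band 0–14 + band 60–74) = 10930 + 18721 = 29651; working-age = 49434; ratio = 29651/49434 × 100 = 60.0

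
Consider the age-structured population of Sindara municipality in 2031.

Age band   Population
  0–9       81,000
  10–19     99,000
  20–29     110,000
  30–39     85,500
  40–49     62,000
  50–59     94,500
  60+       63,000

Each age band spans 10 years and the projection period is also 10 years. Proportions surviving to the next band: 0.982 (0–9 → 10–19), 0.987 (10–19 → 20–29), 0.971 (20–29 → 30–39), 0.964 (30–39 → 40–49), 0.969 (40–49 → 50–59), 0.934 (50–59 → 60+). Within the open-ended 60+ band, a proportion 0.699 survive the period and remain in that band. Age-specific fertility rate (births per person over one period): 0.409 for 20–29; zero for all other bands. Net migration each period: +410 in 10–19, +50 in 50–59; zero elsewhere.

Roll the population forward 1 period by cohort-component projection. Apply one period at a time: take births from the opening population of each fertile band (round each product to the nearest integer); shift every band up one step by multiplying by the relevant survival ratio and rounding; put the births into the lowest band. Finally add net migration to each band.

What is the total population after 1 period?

Let group 1 be 0–9 through group 7 = 60+.
Period 1:
Births: 110000 * 0.409 = 44990
Group 2: 81000 * 0.982 = 79542
Group 3: 99000 * 0.987 = 97713
Group 4: 110000 * 0.971 = 106810
Group 5: 85500 * 0.964 = 82422
Group 6: 62000 * 0.969 = 60078
Group 7: 94500 * 0.934 + 63000 * 0.699 = 88263 + 44037 = 132300
Net migration: Group 2 + 410 → 79952; Group 6 + 50 → 60128
Giving 44990 / 79952 / 97713 / 106810 / 82422 / 60128 / 132300.
Total after period 1: 44990 + 79952 + 97713 + 106810 + 82422 + 60128 + 132300 = 604315

604315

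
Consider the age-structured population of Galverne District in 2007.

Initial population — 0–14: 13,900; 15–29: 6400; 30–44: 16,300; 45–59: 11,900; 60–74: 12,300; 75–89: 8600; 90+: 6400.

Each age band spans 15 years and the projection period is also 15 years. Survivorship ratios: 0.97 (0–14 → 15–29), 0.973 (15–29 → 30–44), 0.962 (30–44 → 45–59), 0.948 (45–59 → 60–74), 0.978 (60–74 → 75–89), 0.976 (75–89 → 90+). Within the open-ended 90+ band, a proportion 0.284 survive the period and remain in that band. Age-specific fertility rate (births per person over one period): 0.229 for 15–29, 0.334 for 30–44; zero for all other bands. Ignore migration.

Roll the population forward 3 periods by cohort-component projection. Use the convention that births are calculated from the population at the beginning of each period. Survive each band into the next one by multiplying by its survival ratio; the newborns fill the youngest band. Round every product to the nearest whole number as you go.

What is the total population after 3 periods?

65216

(Bands numbered youngest = 1 to oldest = 7.)
Period 1.
Births: 6400 * 0.229 = 1466, 16300 * 0.334 = 5444 → total 6910
Band 2: 13900 * 0.97 = 13483
Band 3: 6400 * 0.973 = 6227
Band 4: 16300 * 0.962 = 15681
Band 5: 11900 * 0.948 = 11281
Band 6: 12300 * 0.978 = 12029
Band 7: 8600 * 0.976 + 6400 * 0.284 = 8394 + 1818 = 10212
End of period: [6910, 13483, 6227, 15681, 11281, 12029, 10212]
Period 2.
Births: 13483 * 0.229 = 3088, 6227 * 0.334 = 2080 → total 5168
Band 2: 6910 * 0.97 = 6703
Band 3: 13483 * 0.973 = 13119
Band 4: 6227 * 0.962 = 5990
Band 5: 15681 * 0.948 = 14866
Band 6: 11281 * 0.978 = 11033
Band 7: 12029 * 0.976 + 10212 * 0.284 = 11740 + 2900 = 14640
End of period: [5168, 6703, 13119, 5990, 14866, 11033, 14640]
Period 3.
Births: 6703 * 0.229 = 1535, 13119 * 0.334 = 4382 → total 5917
Band 2: 5168 * 0.97 = 5013
Band 3: 6703 * 0.973 = 6522
Band 4: 13119 * 0.962 = 12620
Band 5: 5990 * 0.948 = 5679
Band 6: 14866 * 0.978 = 14539
Band 7: 11033 * 0.976 + 14640 * 0.284 = 10768 + 4158 = 14926
End of period: [5917, 5013, 6522, 12620, 5679, 14539, 14926]
Total after period 3: 5917 + 5013 + 6522 + 12620 + 5679 + 14539 + 14926 = 65216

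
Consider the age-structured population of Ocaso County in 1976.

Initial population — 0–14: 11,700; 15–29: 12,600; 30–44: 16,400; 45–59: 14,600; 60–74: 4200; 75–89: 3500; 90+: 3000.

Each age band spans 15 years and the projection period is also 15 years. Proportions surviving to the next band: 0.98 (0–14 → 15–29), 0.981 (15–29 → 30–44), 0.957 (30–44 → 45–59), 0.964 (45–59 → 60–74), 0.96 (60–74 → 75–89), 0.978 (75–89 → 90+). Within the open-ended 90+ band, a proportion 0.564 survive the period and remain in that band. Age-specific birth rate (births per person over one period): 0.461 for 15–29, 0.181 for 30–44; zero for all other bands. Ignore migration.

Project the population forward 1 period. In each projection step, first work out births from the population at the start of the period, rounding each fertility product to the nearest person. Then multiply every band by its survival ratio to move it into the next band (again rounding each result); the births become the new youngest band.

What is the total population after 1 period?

Let band 1 be 0–14 through band 7 = 90+.
Period 1.
Births: 12600 × 0.461 = 5809 ; 16400 × 0.181 = 2968 → 8777
Band 2: 11700 × 0.98 = 11466
Band 3: 12600 × 0.981 = 12361
Band 4: 16400 × 0.957 = 15695
Band 5: 14600 × 0.964 = 14074
Band 6: 4200 × 0.96 = 4032
Band 7: 3500 × 0.978 + 3000 × 0.564 = 3423 + 1692 = 5115
Giving 8777 / 11466 / 12361 / 15695 / 14074 / 4032 / 5115.
Total after period 1: 8777 + 11466 + 12361 + 15695 + 14074 + 4032 + 5115 = 71520

71520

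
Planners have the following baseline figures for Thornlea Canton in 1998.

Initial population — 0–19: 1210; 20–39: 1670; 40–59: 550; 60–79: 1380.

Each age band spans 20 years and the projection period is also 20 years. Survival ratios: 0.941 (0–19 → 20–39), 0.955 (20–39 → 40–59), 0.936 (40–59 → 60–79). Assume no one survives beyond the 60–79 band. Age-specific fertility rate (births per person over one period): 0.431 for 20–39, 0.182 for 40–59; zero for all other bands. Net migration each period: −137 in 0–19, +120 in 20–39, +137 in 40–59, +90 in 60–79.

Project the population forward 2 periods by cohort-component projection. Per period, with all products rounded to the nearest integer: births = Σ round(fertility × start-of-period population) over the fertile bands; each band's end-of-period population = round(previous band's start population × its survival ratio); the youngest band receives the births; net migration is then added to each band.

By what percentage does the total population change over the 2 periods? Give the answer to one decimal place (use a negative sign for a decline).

Let band 1 be 0–19 through band 4 = 60–79.
[period 1]
Births: 1670 × 0.431 = 720  |  550 × 0.182 = 100 → total 820
Band 2: 1210 × 0.941 = 1139
Band 3: 1670 × 0.955 = 1595
Band 4: 550 × 0.936 = 515
Net migration: Band 1 − 137 → 683; Band 2 + 120 → 1259; Band 3 + 137 → 1732; Band 4 + 90 → 605
Population now: 0–19=683, 20–39=1259, 40–59=1732, 60–79=605
[period 2]
Births: 1259 × 0.431 = 543  |  1732 × 0.182 = 315 → total 858
Band 2: 683 × 0.941 = 643
Band 3: 1259 × 0.955 = 1202
Band 4: 1732 × 0.936 = 1621
Net migration: Band 1 − 137 → 721; Band 2 + 120 → 763; Band 3 + 137 → 1339; Band 4 + 90 → 1711
Population now: 0–19=721, 20–39=763, 40–59=1339, 60–79=1711
Total: 4810 → 4534; change = -276; percentage change = -5.7%

-5.7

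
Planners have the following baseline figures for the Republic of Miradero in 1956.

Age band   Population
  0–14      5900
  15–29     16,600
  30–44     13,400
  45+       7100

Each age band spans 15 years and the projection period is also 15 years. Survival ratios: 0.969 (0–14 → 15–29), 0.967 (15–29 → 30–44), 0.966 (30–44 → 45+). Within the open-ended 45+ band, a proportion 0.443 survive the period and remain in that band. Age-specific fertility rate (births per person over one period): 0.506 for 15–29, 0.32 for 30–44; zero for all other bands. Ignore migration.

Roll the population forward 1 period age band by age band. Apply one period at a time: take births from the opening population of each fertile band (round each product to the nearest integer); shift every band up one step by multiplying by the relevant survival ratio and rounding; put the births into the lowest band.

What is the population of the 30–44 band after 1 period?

Numbering the groups 1..4 from youngest to oldest:
Period 1.
Births: 16600 × 0.506 = 8400 ; 13400 × 0.32 = 4288 → 12688
Group 2: 5900 × 0.969 = 5717
Group 3: 16600 × 0.967 = 16052
Group 4: 13400 × 0.966 + 7100 × 0.443 = 12944 + 3145 = 16089
Giving 12688 / 5717 / 16052 / 16089.

16052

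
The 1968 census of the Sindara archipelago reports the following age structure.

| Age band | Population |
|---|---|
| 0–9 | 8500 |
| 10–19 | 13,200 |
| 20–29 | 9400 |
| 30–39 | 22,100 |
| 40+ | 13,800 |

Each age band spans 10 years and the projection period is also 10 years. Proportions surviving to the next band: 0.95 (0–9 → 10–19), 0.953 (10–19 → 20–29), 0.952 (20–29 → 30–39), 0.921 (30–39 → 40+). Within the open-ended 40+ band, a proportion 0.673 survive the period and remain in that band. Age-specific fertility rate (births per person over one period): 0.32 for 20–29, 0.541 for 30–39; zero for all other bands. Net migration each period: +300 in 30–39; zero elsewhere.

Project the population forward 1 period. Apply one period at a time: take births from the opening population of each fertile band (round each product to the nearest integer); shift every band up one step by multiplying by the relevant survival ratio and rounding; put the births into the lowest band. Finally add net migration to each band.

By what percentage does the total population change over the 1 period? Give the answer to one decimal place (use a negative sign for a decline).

Let band 1 be 0–9 through band 5 = 40+.
— Period 1 —
Births: 9400 × 0.32 = 3008, 22100 × 0.541 = 11956 → total 14964
Band 2: 8500 × 0.95 = 8075
Band 3: 13200 × 0.953 = 12580
Band 4: 9400 × 0.952 = 8949
Band 5: 22100 × 0.921 + 13800 × 0.673 = 20354 + 9287 = 29641
Net migration: Band 4 + 300 → 9249
Giving 14964 / 8075 / 12580 / 9249 / 29641.
Total: 67000 → 74509; change = 7509; percentage change = 11.2%

11.2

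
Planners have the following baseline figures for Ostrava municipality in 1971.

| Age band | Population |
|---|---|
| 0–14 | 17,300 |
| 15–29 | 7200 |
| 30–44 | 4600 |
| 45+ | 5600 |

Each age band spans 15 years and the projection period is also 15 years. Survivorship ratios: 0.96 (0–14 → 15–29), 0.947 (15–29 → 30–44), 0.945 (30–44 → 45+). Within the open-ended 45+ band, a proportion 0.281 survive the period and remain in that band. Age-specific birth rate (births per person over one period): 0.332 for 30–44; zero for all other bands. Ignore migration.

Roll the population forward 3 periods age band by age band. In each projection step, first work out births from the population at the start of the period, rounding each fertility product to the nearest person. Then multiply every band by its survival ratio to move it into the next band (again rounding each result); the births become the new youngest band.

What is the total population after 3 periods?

25924

[period 1]
Births: 4600 × 0.332 = 1527
15–29: 17300 × 0.96 = 16608
30–44: 7200 × 0.947 = 6818
45+: 4600 × 0.945 + 5600 × 0.281 = 4347 + 1574 = 5921
End of period: [1527, 16608, 6818, 5921]
[period 2]
Births: 6818 × 0.332 = 2264
15–29: 1527 × 0.96 = 1466
30–44: 16608 × 0.947 = 15728
45+: 6818 × 0.945 + 5921 × 0.281 = 6443 + 1664 = 8107
End of period: [2264, 1466, 15728, 8107]
[period 3]
Births: 15728 × 0.332 = 5222
15–29: 2264 × 0.96 = 2173
30–44: 1466 × 0.947 = 1388
45+: 15728 × 0.945 + 8107 × 0.281 = 14863 + 2278 = 17141
End of period: [5222, 2173, 1388, 17141]
Total after period 3: 5222 + 2173 + 1388 + 17141 = 25924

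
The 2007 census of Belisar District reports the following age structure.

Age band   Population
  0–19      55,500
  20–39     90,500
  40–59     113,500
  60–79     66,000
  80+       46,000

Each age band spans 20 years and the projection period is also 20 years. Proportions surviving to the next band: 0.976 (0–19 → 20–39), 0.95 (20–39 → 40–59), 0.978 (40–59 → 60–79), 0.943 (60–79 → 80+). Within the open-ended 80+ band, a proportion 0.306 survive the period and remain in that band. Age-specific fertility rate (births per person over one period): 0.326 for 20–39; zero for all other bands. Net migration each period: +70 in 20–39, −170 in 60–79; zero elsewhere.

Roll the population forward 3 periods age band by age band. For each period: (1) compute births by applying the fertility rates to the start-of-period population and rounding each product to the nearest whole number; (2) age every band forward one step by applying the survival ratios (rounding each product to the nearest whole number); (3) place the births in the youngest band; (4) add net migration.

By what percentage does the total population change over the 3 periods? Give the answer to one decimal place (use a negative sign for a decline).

— Period 1 —
Births: 90500 × 0.326 = 29503
20–39: 55500 × 0.976 = 54168
40–59: 90500 × 0.95 = 85975
60–79: 113500 × 0.978 = 111003
80+: 66000 × 0.943 + 46000 × 0.306 = 62238 + 14076 = 76314
Net migration: 20–39 + 70 → 54238; 60–79 − 170 → 110833
Population now: 0–19=29503, 20–39=54238, 40–59=85975, 60–79=110833, 80+=76314
— Period 2 —
Births: 54238 × 0.326 = 17682
20–39: 29503 × 0.976 = 28795
40–59: 54238 × 0.95 = 51526
60–79: 85975 × 0.978 = 84084
80+: 110833 × 0.943 + 76314 × 0.306 = 104516 + 23352 = 127868
Net migration: 20–39 + 70 → 28865; 60–79 − 170 → 83914
Population now: 0–19=17682, 20–39=28865, 40–59=51526, 60–79=83914, 80+=127868
— Period 3 —
Births: 28865 × 0.326 = 9410
20–39: 17682 × 0.976 = 17258
40–59: 28865 × 0.95 = 27422
60–79: 51526 × 0.978 = 50392
80+: 83914 × 0.943 + 127868 × 0.306 = 79131 + 39128 = 118259
Net migration: 20–39 + 70 → 17328; 60–79 − 170 → 50222
Population now: 0–19=9410, 20–39=17328, 40–59=27422, 60–79=50222, 80+=118259
Total: 371500 → 222641; change = -148859; percentage change = -40.1%

-40.1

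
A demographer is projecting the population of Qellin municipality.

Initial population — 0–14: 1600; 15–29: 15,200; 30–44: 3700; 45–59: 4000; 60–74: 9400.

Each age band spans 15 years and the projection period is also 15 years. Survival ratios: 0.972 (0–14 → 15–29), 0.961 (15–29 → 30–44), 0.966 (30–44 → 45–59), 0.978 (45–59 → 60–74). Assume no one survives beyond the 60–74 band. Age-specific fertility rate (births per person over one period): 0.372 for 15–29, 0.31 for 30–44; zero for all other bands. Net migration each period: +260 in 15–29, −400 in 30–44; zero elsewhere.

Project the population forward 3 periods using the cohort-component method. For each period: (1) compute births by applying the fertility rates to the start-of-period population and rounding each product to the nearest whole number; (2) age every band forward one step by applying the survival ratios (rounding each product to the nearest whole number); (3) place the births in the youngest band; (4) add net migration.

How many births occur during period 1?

[period 1]
Births: 15200 × 0.372 = 5654  |  3700 × 0.31 = 1147 — total 6801
15–29: 1600 × 0.972 = 1555
30–44: 15200 × 0.961 = 14607
45–59: 3700 × 0.966 = 3574
60–74: 4000 × 0.978 = 3912
Net migration: 15–29 + 260 → 1815; 30–44 − 400 → 14207
Giving 6801 / 1815 / 14207 / 3574 / 3912.

6801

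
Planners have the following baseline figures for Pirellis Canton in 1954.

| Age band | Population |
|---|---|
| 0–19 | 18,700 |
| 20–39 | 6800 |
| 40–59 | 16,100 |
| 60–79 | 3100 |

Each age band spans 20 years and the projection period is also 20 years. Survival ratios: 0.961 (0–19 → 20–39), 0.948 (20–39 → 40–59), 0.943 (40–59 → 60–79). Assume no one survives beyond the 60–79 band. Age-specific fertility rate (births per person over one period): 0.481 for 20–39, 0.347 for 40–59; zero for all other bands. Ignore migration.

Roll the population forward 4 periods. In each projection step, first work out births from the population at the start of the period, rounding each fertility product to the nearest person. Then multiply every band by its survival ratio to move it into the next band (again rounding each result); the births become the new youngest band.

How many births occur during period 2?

10881

— Period 1 —
Births: 6800 × 0.481 = 3271, 16100 × 0.347 = 5587 — total 8858
20–39: 18700 × 0.961 = 17971
40–59: 6800 × 0.948 = 6446
60–79: 16100 × 0.943 = 15182
Population now: 0–19=8858, 20–39=17971, 40–59=6446, 60–79=15182
— Period 2 —
Births: 17971 × 0.481 = 8644, 6446 × 0.347 = 2237 — total 10881
20–39: 8858 × 0.961 = 8513
40–59: 17971 × 0.948 = 17037
60–79: 6446 × 0.943 = 6079
Population now: 0–19=10881, 20–39=8513, 40–59=17037, 60–79=6079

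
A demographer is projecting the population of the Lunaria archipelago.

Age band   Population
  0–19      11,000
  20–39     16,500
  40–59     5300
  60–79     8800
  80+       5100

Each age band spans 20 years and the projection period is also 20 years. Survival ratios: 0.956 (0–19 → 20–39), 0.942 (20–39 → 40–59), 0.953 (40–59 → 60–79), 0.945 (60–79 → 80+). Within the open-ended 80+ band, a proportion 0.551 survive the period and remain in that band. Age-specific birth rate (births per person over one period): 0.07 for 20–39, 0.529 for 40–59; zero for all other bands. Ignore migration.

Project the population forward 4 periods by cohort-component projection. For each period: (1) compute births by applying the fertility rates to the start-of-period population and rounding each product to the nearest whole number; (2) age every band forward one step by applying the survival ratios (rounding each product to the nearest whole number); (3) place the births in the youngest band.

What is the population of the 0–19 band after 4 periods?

2485

Let band 1 be 0–19 through band 5 = 80+.
Period 1:
Births: 16500 * 0.07 = 1155  |  5300 * 0.529 = 2804 — total 3959
Band 2: 11000 * 0.956 = 10516
Band 3: 16500 * 0.942 = 15543
Band 4: 5300 * 0.953 = 5051
Band 5: 8800 * 0.945 + 5100 * 0.551 = 8316 + 2810 = 11126
Giving 3959 / 10516 / 15543 / 5051 / 11126.
Period 2:
Births: 10516 * 0.07 = 736  |  15543 * 0.529 = 8222 — total 8958
Band 2: 3959 * 0.956 = 3785
Band 3: 10516 * 0.942 = 9906
Band 4: 15543 * 0.953 = 14812
Band 5: 5051 * 0.945 + 11126 * 0.551 = 4773 + 6130 = 10903
Giving 8958 / 3785 / 9906 / 14812 / 10903.
Period 3:
Births: 3785 * 0.07 = 265  |  9906 * 0.529 = 5240 — total 5505
Band 2: 8958 * 0.956 = 8564
Band 3: 3785 * 0.942 = 3565
Band 4: 9906 * 0.953 = 9440
Band 5: 14812 * 0.945 + 10903 * 0.551 = 13997 + 6008 = 20005
Giving 5505 / 8564 / 3565 / 9440 / 20005.
Period 4:
Births: 8564 * 0.07 = 599  |  3565 * 0.529 = 1886 — total 2485
Band 2: 5505 * 0.956 = 5263
Band 3: 8564 * 0.942 = 8067
Band 4: 3565 * 0.953 = 3397
Band 5: 9440 * 0.945 + 20005 * 0.551 = 8921 + 11023 = 19944
Giving 2485 / 5263 / 8067 / 3397 / 19944.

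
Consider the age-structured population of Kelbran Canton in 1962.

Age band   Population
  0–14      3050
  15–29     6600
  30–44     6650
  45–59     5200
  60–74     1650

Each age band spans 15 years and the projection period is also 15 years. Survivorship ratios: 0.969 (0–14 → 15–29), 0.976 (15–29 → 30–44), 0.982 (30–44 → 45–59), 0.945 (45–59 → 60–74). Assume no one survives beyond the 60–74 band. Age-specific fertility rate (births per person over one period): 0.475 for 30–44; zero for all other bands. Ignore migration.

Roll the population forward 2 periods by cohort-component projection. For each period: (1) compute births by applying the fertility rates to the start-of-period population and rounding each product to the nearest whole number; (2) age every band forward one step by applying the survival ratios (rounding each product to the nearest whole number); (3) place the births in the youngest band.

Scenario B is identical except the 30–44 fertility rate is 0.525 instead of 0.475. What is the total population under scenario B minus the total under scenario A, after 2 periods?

644

(Groups numbered youngest = 1 to oldest = 5.)
Period 1:
Births: 6650 * 0.475 = 3159
Group 2: 3050 * 0.969 = 2955
Group 3: 6600 * 0.976 = 6442
Group 4: 6650 * 0.982 = 6530
Group 5: 5200 * 0.945 = 4914
→ [3159, 2955, 6442, 6530, 4914]
Period 2:
Births: 6442 * 0.475 = 3060
Group 2: 3159 * 0.969 = 3061
Group 3: 2955 * 0.976 = 2884
Group 4: 6442 * 0.982 = 6326
Group 5: 6530 * 0.945 = 6171
→ [3060, 3061, 2884, 6326, 6171]
Scenario A total after 2 periods: 21502
Scenario B projection —
Period 1:
Births: 6650 * 0.525 = 3491
Group 2: 3050 * 0.969 = 2955
Group 3: 6600 * 0.976 = 6442
Group 4: 6650 * 0.982 = 6530
Group 5: 5200 * 0.945 = 4914
→ [3491, 2955, 6442, 6530, 4914]
Period 2:
Births: 6442 * 0.525 = 3382
Group 2: 3491 * 0.969 = 3383
Group 3: 2955 * 0.976 = 2884
Group 4: 6442 * 0.982 = 6326
Group 5: 6530 * 0.945 = 6171
→ [3382, 3383, 2884, 6326, 6171]
Scenario B total after 2 periods: 22146
Difference B − A = 22146 − 21502 = 644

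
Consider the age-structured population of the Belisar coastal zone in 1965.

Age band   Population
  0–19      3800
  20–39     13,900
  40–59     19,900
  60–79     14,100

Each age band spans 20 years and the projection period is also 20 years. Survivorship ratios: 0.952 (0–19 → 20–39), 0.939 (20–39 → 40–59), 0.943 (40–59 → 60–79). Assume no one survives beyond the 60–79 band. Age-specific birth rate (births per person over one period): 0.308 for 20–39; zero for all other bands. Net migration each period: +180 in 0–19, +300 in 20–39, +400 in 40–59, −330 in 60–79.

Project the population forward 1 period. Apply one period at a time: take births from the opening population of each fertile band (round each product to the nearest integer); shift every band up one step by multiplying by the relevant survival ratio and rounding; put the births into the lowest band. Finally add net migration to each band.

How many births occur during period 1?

4281

Period 1.
Births: 13900 × 0.308 = 4281
20–39: 3800 × 0.952 = 3618
40–59: 13900 × 0.939 = 13052
60–79: 19900 × 0.943 = 18766
Net migration: 0–19 + 180 → 4461; 20–39 + 300 → 3918; 40–59 + 400 → 13452; 60–79 − 330 → 18436
Giving 4461 / 3918 / 13452 / 18436.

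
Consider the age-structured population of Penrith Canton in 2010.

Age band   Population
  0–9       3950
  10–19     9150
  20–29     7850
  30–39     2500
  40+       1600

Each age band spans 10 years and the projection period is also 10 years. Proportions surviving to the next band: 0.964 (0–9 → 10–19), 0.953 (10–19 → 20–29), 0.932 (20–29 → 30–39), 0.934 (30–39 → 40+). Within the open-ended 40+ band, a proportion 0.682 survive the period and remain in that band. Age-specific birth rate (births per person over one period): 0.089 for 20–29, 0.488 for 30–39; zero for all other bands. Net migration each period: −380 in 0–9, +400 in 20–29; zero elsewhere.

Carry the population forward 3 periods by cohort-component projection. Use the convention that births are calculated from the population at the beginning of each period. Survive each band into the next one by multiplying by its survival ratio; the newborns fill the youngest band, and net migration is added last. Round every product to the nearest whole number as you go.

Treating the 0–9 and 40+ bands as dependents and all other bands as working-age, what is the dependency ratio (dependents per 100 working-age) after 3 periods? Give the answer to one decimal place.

194.3

— Period 1 —
Births: 7850 * 0.089 = 699, 2500 * 0.488 = 1220 → total 1919
10–19: 3950 * 0.964 = 3808
20–29: 9150 * 0.953 = 8720
30–39: 7850 * 0.932 = 7316
40+: 2500 * 0.934 + 1600 * 0.682 = 2335 + 1091 = 3426
Net migration: 0–9 − 380 → 1539; 20–29 + 400 → 9120
Population now: 0–9=1539, 10–19=3808, 20–29=9120, 30–39=7316, 40+=3426
— Period 2 —
Births: 9120 * 0.089 = 812, 7316 * 0.488 = 3570 → total 4382
10–19: 1539 * 0.964 = 1484
20–29: 3808 * 0.953 = 3629
30–39: 9120 * 0.932 = 8500
40+: 7316 * 0.934 + 3426 * 0.682 = 6833 + 2337 = 9170
Net migration: 0–9 − 380 → 4002; 20–29 + 400 → 4029
Population now: 0–9=4002, 10–19=1484, 20–29=4029, 30–39=8500, 40+=9170
— Period 3 —
Births: 4029 * 0.089 = 359, 8500 * 0.488 = 4148 → total 4507
10–19: 4002 * 0.964 = 3858
20–29: 1484 * 0.953 = 1414
30–39: 4029 * 0.932 = 3755
40+: 8500 * 0.934 + 9170 * 0.682 = 7939 + 6254 = 14193
Net migration: 0–9 − 380 → 4127; 20–29 + 400 → 1814
Population now: 0–9=4127, 10–19=3858, 20–29=1814, 30–39=3755, 40+=14193
Dependents (band 0–9 + band 40+) = 4127 + 14193 = 18320; working-age = 9427; ratio = 18320/9427 × 100 = 194.3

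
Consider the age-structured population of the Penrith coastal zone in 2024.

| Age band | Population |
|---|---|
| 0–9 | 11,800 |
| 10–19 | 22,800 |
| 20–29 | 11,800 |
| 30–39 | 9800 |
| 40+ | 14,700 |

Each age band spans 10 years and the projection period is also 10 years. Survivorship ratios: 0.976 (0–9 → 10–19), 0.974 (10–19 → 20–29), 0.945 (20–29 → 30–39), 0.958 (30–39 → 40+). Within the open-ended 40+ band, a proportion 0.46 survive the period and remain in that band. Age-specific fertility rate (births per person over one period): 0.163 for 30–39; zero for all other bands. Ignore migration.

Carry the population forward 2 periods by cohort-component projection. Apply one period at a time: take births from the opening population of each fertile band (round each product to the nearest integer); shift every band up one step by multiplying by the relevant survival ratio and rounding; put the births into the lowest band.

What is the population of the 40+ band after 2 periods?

— Period 1 —
Births: 9800 * 0.163 = 1597
10–19: 11800 * 0.976 = 11517
20–29: 22800 * 0.974 = 22207
30–39: 11800 * 0.945 = 11151
40+: 9800 * 0.958 + 14700 * 0.46 = 9388 + 6762 = 16150
→ [1597, 11517, 22207, 11151, 16150]
— Period 2 —
Births: 11151 * 0.163 = 1818
10–19: 1597 * 0.976 = 1559
20–29: 11517 * 0.974 = 11218
30–39: 22207 * 0.945 = 20986
40+: 11151 * 0.958 + 16150 * 0.46 = 10683 + 7429 = 18112
→ [1818, 1559, 11218, 20986, 18112]

18112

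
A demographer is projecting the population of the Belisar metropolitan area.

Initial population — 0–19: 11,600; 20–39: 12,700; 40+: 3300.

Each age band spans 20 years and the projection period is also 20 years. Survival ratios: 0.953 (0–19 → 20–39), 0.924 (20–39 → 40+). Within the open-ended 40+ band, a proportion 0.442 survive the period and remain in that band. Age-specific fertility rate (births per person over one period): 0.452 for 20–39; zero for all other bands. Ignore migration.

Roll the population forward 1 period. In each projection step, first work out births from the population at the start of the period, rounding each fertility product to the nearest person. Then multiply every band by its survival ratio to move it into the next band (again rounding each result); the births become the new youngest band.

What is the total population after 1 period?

29989

Call the bands 1 to 3, youngest first.
Period 1:
Births: 12700 × 0.452 = 5740
Band 2: 11600 × 0.953 = 11055
Band 3: 12700 × 0.924 + 3300 × 0.442 = 11735 + 1459 = 13194
Giving 5740 / 11055 / 13194.
Total after period 1: 5740 + 11055 + 13194 = 29989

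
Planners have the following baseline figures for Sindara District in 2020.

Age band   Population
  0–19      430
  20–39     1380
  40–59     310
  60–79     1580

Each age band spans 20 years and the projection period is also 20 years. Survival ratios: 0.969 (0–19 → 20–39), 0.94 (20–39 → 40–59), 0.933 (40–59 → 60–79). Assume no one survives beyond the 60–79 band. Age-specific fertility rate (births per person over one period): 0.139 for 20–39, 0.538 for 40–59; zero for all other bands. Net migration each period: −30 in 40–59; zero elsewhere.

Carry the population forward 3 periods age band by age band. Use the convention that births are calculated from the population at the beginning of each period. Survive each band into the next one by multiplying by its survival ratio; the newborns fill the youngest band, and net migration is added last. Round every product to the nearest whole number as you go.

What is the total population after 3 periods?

1595

Numbering the groups 1..4 from youngest to oldest:
Period 1:
Births: 1380 × 0.139 = 192  |  310 × 0.538 = 167 — total 359
Group 2: 430 × 0.969 = 417
Group 3: 1380 × 0.94 = 1297
Group 4: 310 × 0.933 = 289
Net migration: Group 3 − 30 → 1267
→ [359, 417, 1267, 289]
Period 2:
Births: 417 × 0.139 = 58  |  1267 × 0.538 = 682 — total 740
Group 2: 359 × 0.969 = 348
Group 3: 417 × 0.94 = 392
Group 4: 1267 × 0.933 = 1182
Net migration: Group 3 − 30 → 362
→ [740, 348, 362, 1182]
Period 3:
Births: 348 × 0.139 = 48  |  362 × 0.538 = 195 — total 243
Group 2: 740 × 0.969 = 717
Group 3: 348 × 0.94 = 327
Group 4: 362 × 0.933 = 338
Net migration: Group 3 − 30 → 297
→ [243, 717, 297, 338]
Total after period 3: 243 + 717 + 297 + 338 = 1595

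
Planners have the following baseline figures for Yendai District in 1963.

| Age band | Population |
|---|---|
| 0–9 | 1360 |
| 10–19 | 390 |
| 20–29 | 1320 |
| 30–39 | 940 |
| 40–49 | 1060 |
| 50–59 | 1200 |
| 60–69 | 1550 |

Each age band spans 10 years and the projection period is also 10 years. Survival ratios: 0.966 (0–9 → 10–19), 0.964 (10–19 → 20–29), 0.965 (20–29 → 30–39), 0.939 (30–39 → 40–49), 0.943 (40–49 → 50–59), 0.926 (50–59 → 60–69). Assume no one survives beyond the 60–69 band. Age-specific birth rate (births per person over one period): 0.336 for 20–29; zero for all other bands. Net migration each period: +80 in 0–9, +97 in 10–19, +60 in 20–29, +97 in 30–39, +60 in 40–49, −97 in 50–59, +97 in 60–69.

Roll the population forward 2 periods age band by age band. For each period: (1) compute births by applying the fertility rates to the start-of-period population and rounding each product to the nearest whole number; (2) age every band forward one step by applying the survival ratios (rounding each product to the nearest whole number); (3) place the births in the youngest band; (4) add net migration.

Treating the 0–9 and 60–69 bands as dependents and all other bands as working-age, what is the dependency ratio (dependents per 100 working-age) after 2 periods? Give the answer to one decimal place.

24.8

Let group 1 be 0–9 through group 7 = 60–69.
[period 1]
Births: 1320 * 0.336 = 444
Group 2: 1360 * 0.966 = 1314
Group 3: 390 * 0.964 = 376
Group 4: 1320 * 0.965 = 1274
Group 5: 940 * 0.939 = 883
Group 6: 1060 * 0.943 = 1000
Group 7: 1200 * 0.926 = 1111
Net migration: Group 1 + 80 → 524; Group 2 + 97 → 1411; Group 3 + 60 → 436; Group 4 + 97 → 1371; Group 5 + 60 → 943; Group 6 − 97 → 903; Group 7 + 97 → 1208
Giving 524 / 1411 / 436 / 1371 / 943 / 903 / 1208.
[period 2]
Births: 436 * 0.336 = 146
Group 2: 524 * 0.966 = 506
Group 3: 1411 * 0.964 = 1360
Group 4: 436 * 0.965 = 421
Group 5: 1371 * 0.939 = 1287
Group 6: 943 * 0.943 = 889
Group 7: 903 * 0.926 = 836
Net migration: Group 1 + 80 → 226; Group 2 + 97 → 603; Group 3 + 60 → 1420; Group 4 + 97 → 518; Group 5 + 60 → 1347; Group 6 − 97 → 792; Group 7 + 97 → 933
Giving 226 / 603 / 1420 / 518 / 1347 / 792 / 933.
Dependents (band 0–9 + band 60–69) = 226 + 933 = 1159; working-age = 4680; ratio = 1159/4680 × 100 = 24.8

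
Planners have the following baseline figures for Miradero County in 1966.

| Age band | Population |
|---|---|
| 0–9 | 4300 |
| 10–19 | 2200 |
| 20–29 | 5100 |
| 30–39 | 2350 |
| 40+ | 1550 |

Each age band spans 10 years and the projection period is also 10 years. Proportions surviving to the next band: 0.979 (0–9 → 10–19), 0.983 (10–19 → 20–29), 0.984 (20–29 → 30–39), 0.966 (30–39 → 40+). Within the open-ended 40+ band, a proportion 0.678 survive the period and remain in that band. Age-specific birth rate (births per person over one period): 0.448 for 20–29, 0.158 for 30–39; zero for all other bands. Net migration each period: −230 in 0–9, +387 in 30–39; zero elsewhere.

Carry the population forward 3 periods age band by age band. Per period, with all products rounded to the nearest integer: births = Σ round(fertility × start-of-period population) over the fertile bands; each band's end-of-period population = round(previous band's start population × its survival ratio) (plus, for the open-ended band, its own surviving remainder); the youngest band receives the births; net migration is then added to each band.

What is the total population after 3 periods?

17871

Let band 1 be 0–9 through band 5 = 40+.
— Period 1 —
Births: 5100 × 0.448 = 2285 ; 2350 × 0.158 = 371 → 2656
Band 2: 4300 × 0.979 = 4210
Band 3: 2200 × 0.983 = 2163
Band 4: 5100 × 0.984 = 5018
Band 5: 2350 × 0.966 + 1550 × 0.678 = 2270 + 1051 = 3321
Net migration: Band 1 − 230 → 2426; Band 4 + 387 → 5405
End of period: [2426, 4210, 2163, 5405, 3321]
— Period 2 —
Births: 2163 × 0.448 = 969 ; 5405 × 0.158 = 854 → 1823
Band 2: 2426 × 0.979 = 2375
Band 3: 4210 × 0.983 = 4138
Band 4: 2163 × 0.984 = 2128
Band 5: 5405 × 0.966 + 3321 × 0.678 = 5221 + 2252 = 7473
Net migration: Band 1 − 230 → 1593; Band 4 + 387 → 2515
End of period: [1593, 2375, 4138, 2515, 7473]
— Period 3 —
Births: 4138 × 0.448 = 1854 ; 2515 × 0.158 = 397 → 2251
Band 2: 1593 × 0.979 = 1560
Band 3: 2375 × 0.983 = 2335
Band 4: 4138 × 0.984 = 4072
Band 5: 2515 × 0.966 + 7473 × 0.678 = 2429 + 5067 = 7496
Net migration: Band 1 − 230 → 2021; Band 4 + 387 → 4459
End of period: [2021, 1560, 2335, 4459, 7496]
Total after period 3: 2021 + 1560 + 2335 + 4459 + 7496 = 17871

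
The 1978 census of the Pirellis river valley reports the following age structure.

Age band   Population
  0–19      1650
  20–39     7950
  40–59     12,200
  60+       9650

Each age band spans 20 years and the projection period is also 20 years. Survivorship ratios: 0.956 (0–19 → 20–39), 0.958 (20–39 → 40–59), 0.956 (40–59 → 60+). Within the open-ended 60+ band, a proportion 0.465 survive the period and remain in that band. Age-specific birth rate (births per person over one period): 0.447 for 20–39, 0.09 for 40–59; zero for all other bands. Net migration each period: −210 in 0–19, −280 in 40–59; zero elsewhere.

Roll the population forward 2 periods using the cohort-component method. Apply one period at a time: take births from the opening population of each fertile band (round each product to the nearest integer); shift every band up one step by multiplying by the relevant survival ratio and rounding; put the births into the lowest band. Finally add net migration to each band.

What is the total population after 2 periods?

[period 1]
Births: 7950 × 0.447 = 3554, 12200 × 0.09 = 1098 → total 4652
20–39: 1650 × 0.956 = 1577
40–59: 7950 × 0.958 = 7616
60+: 12200 × 0.956 + 9650 × 0.465 = 11663 + 4487 = 16150
Net migration: 0–19 − 210 → 4442; 40–59 − 280 → 7336
Giving 4442 / 1577 / 7336 / 16150.
[period 2]
Births: 1577 × 0.447 = 705, 7336 × 0.09 = 660 → total 1365
20–39: 4442 × 0.956 = 4247
40–59: 1577 × 0.958 = 1511
60+: 7336 × 0.956 + 16150 × 0.465 = 7013 + 7510 = 14523
Net migration: 0–19 − 210 → 1155; 40–59 − 280 → 1231
Giving 1155 / 4247 / 1231 / 14523.
Total after period 2: 1155 + 4247 + 1231 + 14523 = 21156

21156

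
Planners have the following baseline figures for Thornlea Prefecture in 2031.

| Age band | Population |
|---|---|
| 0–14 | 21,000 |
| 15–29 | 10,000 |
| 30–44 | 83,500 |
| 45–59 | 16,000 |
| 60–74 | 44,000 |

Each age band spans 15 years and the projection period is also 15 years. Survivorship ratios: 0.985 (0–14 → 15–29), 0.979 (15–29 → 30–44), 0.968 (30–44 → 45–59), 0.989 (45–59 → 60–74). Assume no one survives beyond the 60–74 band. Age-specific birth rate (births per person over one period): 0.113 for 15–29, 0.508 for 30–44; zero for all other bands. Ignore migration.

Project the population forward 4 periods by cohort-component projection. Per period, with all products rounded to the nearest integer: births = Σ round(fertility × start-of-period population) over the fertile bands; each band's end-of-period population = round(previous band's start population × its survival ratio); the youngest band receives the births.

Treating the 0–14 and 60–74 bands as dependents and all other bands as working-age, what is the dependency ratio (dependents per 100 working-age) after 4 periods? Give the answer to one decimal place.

Call the groups 1 to 5, youngest first.
[period 1]
Births: 10000 × 0.113 = 1130, 83500 × 0.508 = 42418 ⇒ total 43548
Group 2: 21000 × 0.985 = 20685
Group 3: 10000 × 0.979 = 9790
Group 4: 83500 × 0.968 = 80828
Group 5: 16000 × 0.989 = 15824
Population now: 0–14=43548, 15–29=20685, 30–44=9790, 45–59=80828, 60–74=15824
[period 2]
Births: 20685 × 0.113 = 2337, 9790 × 0.508 = 4973 ⇒ total 7310
Group 2: 43548 × 0.985 = 42895
Group 3: 20685 × 0.979 = 20251
Group 4: 9790 × 0.968 = 9477
Group 5: 80828 × 0.989 = 79939
Population now: 0–14=7310, 15–29=42895, 30–44=20251, 45–59=9477, 60–74=79939
[period 3]
Births: 42895 × 0.113 = 4847, 20251 × 0.508 = 10288 ⇒ total 15135
Group 2: 7310 × 0.985 = 7200
Group 3: 42895 × 0.979 = 41994
Group 4: 20251 × 0.968 = 19603
Group 5: 9477 × 0.989 = 9373
Population now: 0–14=15135, 15–29=7200, 30–44=41994, 45–59=19603, 60–74=9373
[period 4]
Births: 7200 × 0.113 = 814, 41994 × 0.508 = 21333 ⇒ total 22147
Group 2: 15135 × 0.985 = 14908
Group 3: 7200 × 0.979 = 7049
Group 4: 41994 × 0.968 = 40650
Group 5: 19603 × 0.989 = 19387
Population now: 0–14=22147, 15–29=14908, 30–44=7049, 45–59=40650, 60–74=19387
Dependents (band 0–14 + band 60–74) = 22147 + 19387 = 41534; working-age = 62607; ratio = 41534/62607 × 100 = 66.3

66.3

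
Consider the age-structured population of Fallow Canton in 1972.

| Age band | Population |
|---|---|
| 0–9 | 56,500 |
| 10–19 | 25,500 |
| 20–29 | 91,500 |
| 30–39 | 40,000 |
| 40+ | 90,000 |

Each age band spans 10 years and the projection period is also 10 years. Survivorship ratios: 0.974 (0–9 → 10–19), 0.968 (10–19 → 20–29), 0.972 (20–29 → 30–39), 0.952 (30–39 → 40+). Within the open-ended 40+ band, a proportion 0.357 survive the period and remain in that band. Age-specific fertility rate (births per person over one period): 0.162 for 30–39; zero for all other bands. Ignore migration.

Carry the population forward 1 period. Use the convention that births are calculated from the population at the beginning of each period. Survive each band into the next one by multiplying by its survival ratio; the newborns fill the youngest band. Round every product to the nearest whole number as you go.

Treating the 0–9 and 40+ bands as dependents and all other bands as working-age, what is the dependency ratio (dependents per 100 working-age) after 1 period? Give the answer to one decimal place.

[period 1]
Births: 40000 × 0.162 = 6480
10–19: 56500 × 0.974 = 55031
20–29: 25500 × 0.968 = 24684
30–39: 91500 × 0.972 = 88938
40+: 40000 × 0.952 + 90000 × 0.357 = 38080 + 32130 = 70210
→ [6480, 55031, 24684, 88938, 70210]
Dependents (band 0–9 + band 40+) = 6480 + 70210 = 76690; working-age = 168653; ratio = 76690/168653 × 100 = 45.5

45.5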